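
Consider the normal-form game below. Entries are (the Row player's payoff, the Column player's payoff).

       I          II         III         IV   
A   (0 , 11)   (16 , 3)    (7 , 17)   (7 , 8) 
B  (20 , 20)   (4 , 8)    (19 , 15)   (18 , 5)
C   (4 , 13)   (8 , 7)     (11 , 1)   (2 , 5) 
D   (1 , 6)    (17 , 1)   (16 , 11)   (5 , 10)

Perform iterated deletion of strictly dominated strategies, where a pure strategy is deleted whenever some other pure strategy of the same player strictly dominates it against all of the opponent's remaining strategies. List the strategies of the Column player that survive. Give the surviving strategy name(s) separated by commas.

I

Column II is eliminated: I beats it against every remaining row (A: 11>3, B: 20>8, C: 13>7, D: 6>1).
Row A is eliminated: B beats it against every remaining column (I: 20>0, III: 19>7, IV: 18>7).
Row C is eliminated: B beats it against every remaining column (I: 20>4, III: 19>11, IV: 18>2).
The Row player's strategy D is strictly dominated by B (I: 20>1, III: 19>16, IV: 18>5) and is removed.
The Column player's strategy III is strictly dominated by I (B: 20>15) and is removed.
The Column player's strategy IV is strictly dominated by I (B: 20>5) and is removed.
Among the remaining strategies, none is strictly dominated by another pure strategy of the same player, so the elimination stops.
Surviving strategies — the Row player: {B}; the Column player: {I}.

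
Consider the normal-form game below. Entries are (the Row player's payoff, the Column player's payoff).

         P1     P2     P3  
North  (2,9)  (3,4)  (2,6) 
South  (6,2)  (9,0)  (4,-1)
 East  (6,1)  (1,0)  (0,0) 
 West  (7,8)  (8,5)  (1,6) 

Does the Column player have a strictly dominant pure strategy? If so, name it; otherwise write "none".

P1 vs P2: North: 9>4, South: 2>0, East: 1>0, West: 8>5.
P1 vs P3: North: 9>6, South: 2>-1, East: 1>0, West: 8>6.
P1 strictly beats every other strategy against every opponent action, so it is strictly dominant.

P1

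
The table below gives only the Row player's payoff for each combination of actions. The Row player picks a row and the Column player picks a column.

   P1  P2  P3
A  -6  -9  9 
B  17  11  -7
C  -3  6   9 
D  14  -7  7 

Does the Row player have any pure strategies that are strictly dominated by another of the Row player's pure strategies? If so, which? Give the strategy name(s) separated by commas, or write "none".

none

A: no other strategy beats it everywhere (B at P3 (9>-7); C at P3 (9=9); D at P3 (9>7)).
B is not dominated — it holds its own against A at P1 (17>-6); C at P1 (17>-3); D at P1 (17>14).
Nothing dominates C: A at P1 (-3>-6); B at P3 (9>-7); D at P2 (6>-7).
Nothing dominates D: A at P1 (14>-6); B at P3 (7>-7); C at P1 (14>-3).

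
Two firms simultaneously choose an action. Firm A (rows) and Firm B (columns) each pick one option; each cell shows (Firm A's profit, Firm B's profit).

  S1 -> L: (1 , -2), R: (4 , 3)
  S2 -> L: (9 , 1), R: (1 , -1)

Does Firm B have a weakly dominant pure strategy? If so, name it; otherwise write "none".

none

L fails to dominate R at S1 (-2<3).
R fails to dominate L at S2 (-1<1).
No single strategy dominates all the others.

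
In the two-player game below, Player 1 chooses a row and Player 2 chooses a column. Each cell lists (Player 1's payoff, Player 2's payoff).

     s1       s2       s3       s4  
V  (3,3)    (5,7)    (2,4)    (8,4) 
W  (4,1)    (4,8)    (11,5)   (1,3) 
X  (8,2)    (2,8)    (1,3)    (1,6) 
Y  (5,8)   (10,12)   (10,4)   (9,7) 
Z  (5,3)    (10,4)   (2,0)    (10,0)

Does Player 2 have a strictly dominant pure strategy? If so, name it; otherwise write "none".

s2 vs s1: V: 7>3, W: 8>1, X: 8>2, Y: 12>8, Z: 4>3.
s2 vs s3: V: 7>4, W: 8>5, X: 8>3, Y: 12>4, Z: 4>0.
s2 vs s4: V: 7>4, W: 8>3, X: 8>6, Y: 12>7, Z: 4>0.
s2 strictly beats every other strategy against every opponent action, so it is strictly dominant.

s2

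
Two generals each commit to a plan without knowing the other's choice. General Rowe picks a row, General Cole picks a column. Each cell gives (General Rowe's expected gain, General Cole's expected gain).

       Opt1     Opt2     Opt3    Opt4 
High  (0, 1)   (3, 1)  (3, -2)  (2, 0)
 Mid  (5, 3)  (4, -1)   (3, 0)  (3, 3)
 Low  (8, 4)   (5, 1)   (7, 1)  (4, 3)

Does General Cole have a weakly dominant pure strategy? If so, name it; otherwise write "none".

Opt1

Opt1 vs Opt2: High: 1=1, Mid: 3>-1, Low: 4>1.
Opt1 vs Opt3: High: 1>-2, Mid: 3>0, Low: 4>1.
Opt1 vs Opt4: High: 1>0, Mid: 3=3, Low: 4>3.
Opt1 is at least as good as every other strategy against every opponent action, so it is weakly dominant.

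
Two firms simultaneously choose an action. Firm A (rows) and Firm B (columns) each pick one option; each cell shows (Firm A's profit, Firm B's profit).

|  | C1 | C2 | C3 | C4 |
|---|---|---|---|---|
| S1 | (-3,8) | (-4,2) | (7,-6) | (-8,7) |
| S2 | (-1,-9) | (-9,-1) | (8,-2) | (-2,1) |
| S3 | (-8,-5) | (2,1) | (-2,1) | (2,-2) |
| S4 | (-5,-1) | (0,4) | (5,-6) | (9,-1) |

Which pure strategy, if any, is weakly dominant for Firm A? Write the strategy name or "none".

S1 fails to dominate S2 at C1 (-3<-1).
S2 fails to dominate S1 at C2 (-9<-4).
S3 fails to dominate S1 at C1 (-8<-3).
S4 fails to dominate S1 at C1 (-5<-3).
No single strategy dominates all the others.

none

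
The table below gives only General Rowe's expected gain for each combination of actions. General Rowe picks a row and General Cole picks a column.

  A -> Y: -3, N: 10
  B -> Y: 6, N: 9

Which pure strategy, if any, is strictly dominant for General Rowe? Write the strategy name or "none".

none

A fails to dominate B at Y (-3<6).
B fails to dominate A at N (9<10).
No single strategy dominates all the others.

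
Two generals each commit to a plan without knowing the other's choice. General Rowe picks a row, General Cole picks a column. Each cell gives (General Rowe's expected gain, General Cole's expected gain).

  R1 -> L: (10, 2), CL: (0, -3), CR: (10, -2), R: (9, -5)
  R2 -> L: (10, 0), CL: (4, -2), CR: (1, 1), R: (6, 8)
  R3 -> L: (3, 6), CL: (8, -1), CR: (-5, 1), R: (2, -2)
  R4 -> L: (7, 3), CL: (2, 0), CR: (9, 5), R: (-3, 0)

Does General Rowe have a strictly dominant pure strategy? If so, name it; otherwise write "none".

R1 fails to dominate R2 at L (10=10).
R2 fails to dominate R1 at L (10=10).
R3 fails to dominate R1 at L (3<10).
R4 fails to dominate R1 at L (7<10).
No single strategy dominates all the others.

none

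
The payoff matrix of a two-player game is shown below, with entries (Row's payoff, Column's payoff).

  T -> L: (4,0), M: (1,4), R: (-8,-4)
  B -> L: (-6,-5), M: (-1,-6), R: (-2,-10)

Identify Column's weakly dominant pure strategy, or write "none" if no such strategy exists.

L fails to dominate M at T (0<4).
M fails to dominate L at B (-6<-5).
R fails to dominate L at T (-4<0).
No single strategy dominates all the others.

none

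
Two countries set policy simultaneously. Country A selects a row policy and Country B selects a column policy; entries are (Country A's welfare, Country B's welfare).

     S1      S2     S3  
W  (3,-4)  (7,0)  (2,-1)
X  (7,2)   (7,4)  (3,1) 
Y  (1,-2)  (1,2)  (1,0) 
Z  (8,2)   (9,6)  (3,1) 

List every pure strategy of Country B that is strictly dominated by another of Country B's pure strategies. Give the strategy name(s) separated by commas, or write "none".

S1, S3

S2 strictly dominates S1 — W: 0>-4, X: 4>2, Y: 2>-2, Z: 6>2.
S2 is not dominated — it holds its own against S1 at W (0>-4); S3 at W (0>-1).
S3 is strictly dominated by S2 (W: 0>-1, X: 4>1, Y: 2>0, Z: 6>1).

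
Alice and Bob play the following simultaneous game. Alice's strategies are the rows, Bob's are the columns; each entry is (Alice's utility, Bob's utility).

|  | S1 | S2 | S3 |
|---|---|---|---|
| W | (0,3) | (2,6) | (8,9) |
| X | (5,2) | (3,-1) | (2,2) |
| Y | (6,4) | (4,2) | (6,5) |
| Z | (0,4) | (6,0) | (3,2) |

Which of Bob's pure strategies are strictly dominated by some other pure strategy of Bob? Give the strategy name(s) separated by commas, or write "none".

S2

Nothing dominates S1: S2 at X (2>-1); S3 at X (2=2).
S2 is strictly dominated by S3 (W: 9>6, X: 2>-1, Y: 5>2, Z: 2>0).
S3: no other strategy beats it everywhere (S1 at W (9>3); S2 at W (9>6)).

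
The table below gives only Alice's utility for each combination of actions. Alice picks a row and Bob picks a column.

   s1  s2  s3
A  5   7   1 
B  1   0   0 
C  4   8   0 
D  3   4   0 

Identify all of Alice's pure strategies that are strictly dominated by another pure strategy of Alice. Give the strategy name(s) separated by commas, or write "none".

Nothing dominates A: B at s1 (5>1); C at s1 (5>4); D at s1 (5>3).
B is strictly dominated by A (s1: 5>1, s2: 7>0, s3: 1>0).
Nothing dominates C: A at s2 (8>7); B at s1 (4>1); D at s1 (4>3).
A strictly dominates D — s1: 5>3, s2: 7>4, s3: 1>0.

B, D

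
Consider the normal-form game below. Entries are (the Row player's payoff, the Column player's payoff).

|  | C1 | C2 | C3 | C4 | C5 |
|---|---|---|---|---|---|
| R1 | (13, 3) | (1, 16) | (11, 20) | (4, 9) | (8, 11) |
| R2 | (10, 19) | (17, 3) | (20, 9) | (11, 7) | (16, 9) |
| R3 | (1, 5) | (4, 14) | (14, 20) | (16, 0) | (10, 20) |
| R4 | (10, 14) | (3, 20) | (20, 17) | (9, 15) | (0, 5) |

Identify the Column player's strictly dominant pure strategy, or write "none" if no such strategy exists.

C1 fails to dominate C2 at R1 (3<16).
C2 fails to dominate C1 at R2 (3<19).
C3 fails to dominate C1 at R2 (9<19).
C4 fails to dominate C1 at R2 (7<19).
C5 fails to dominate C1 at R2 (9<19).
No single strategy dominates all the others.

none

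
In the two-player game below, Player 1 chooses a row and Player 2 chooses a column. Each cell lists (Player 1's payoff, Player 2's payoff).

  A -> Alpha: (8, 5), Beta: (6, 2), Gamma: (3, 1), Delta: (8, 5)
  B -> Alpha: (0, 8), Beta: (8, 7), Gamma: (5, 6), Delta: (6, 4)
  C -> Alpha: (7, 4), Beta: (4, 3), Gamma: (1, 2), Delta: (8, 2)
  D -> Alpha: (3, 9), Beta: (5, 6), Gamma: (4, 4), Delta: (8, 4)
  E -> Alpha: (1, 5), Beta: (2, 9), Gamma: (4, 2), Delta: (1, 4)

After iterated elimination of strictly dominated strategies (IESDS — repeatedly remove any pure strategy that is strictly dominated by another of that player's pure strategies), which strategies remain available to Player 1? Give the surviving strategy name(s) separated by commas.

For Player 2, Alpha strictly dominates Gamma on the remaining rows (A: 5>1, B: 8>6, C: 4>2, D: 9>4, E: 5>2); eliminate Gamma.
Player 1's strategy E is strictly dominated by A (Alpha: 8>1, Beta: 6>2, Delta: 8>1) and is removed.
For Player 2, Alpha strictly dominates Beta on the remaining rows (A: 5>2, B: 8>7, C: 4>3, D: 9>6); eliminate Beta.
Row B is eliminated: A beats it against every remaining column (Alpha: 8>0, Delta: 8>6).
Among the remaining strategies, none is strictly dominated by another pure strategy of the same player, so the elimination stops.
Surviving strategies — Player 1: {A, C, D}; Player 2: {Alpha, Delta}.

A, C, D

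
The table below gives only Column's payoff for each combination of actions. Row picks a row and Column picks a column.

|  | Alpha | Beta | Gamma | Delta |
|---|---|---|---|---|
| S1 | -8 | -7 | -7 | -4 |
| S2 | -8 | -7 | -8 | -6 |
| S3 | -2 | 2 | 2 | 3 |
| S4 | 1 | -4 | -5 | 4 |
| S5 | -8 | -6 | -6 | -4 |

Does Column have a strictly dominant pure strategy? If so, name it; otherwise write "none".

Delta

Delta vs Alpha: S1: -4>-8, S2: -6>-8, S3: 3>-2, S4: 4>1, S5: -4>-8.
Delta vs Beta: S1: -4>-7, S2: -6>-7, S3: 3>2, S4: 4>-4, S5: -4>-6.
Delta vs Gamma: S1: -4>-7, S2: -6>-8, S3: 3>2, S4: 4>-5, S5: -4>-6.
Delta strictly beats every other strategy against every opponent action, so it is strictly dominant.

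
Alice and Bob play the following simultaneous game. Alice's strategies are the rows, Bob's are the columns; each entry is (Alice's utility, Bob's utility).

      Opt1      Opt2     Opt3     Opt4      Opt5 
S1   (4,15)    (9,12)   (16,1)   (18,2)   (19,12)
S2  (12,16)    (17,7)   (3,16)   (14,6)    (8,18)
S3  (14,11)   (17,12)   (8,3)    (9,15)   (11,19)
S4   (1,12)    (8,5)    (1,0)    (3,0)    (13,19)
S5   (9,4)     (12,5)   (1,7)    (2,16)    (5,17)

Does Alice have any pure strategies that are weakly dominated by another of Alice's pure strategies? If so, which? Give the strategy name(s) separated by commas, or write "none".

S4, S5

S1 is not dominated — it holds its own against S2 at Opt3 (16>3); S3 at Opt3 (16>8); S4 at Opt1 (4>1); S5 at Opt3 (16>1).
Nothing dominates S2: S1 at Opt1 (12>4); S3 at Opt4 (14>9); S4 at Opt1 (12>1); S5 at Opt1 (12>9).
S3 is not dominated — it holds its own against S1 at Opt1 (14>4); S2 at Opt1 (14>12); S4 at Opt1 (14>1); S5 at Opt1 (14>9).
S1 weakly dominates S4 — Opt1: 4>1, Opt2: 9>8, Opt3: 16>1, Opt4: 18>3, Opt5: 19>13.
S5 is weakly dominated by S2 (Opt1: 12>9, Opt2: 17>12, Opt3: 3>1, Opt4: 14>2, Opt5: 8>5).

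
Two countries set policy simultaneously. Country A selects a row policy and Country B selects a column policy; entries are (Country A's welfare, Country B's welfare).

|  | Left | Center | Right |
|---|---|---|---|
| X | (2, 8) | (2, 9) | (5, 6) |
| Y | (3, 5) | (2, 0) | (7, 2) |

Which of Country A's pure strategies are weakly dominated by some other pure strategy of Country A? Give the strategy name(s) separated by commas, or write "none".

X: dominated, since Y does at least as well everywhere (Left: 3>2, Center: 2=2, Right: 7>5).
Nothing dominates Y: X at Left (3>2).

X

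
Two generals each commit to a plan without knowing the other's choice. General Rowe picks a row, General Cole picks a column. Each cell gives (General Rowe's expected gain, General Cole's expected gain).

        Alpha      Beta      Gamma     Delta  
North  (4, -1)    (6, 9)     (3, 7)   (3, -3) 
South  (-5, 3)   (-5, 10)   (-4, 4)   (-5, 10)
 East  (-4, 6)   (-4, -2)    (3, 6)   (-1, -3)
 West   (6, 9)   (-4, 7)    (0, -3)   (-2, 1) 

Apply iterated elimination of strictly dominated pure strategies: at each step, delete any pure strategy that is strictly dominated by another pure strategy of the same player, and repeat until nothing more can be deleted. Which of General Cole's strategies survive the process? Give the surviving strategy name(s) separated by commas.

Alpha, Beta, Gamma

General Rowe's strategy South is strictly dominated by North (Alpha: 4>-5, Beta: 6>-5, Gamma: 3>-4, Delta: 3>-5) and is removed.
General Cole's strategy Delta is strictly dominated by Alpha (North: -1>-3, East: 6>-3, West: 9>1) and is removed.
Among the remaining strategies, none is strictly dominated by another pure strategy of the same player, so the elimination stops.
Surviving strategies — General Rowe: {North, East, West}; General Cole: {Alpha, Beta, Gamma}.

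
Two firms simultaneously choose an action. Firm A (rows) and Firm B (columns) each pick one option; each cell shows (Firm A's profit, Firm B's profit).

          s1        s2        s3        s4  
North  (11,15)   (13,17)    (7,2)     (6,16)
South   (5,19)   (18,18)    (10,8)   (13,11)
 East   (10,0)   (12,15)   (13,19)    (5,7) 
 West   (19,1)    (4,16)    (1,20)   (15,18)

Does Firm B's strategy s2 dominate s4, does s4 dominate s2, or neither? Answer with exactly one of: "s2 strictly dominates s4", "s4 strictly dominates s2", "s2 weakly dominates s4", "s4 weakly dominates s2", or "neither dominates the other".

neither dominates the other

s2's payoffs vs s4's, by Firm A's action — North: 17>16, South: 18>11, East: 15>7, West: 16<18.
s2 does better at North, South, East but worse at West; neither strategy dominates the other.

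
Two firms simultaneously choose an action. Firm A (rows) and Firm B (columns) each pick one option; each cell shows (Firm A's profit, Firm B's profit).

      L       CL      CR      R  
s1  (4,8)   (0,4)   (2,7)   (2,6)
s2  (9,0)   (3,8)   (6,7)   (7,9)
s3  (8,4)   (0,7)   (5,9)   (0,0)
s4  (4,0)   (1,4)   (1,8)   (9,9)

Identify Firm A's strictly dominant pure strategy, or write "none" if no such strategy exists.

s1 fails to dominate s2 at L (4<9).
s2 fails to dominate s4 at R (7<9).
s3 fails to dominate s1 at CL (0=0).
s4 fails to dominate s1 at L (4=4).
No single strategy dominates all the others.

none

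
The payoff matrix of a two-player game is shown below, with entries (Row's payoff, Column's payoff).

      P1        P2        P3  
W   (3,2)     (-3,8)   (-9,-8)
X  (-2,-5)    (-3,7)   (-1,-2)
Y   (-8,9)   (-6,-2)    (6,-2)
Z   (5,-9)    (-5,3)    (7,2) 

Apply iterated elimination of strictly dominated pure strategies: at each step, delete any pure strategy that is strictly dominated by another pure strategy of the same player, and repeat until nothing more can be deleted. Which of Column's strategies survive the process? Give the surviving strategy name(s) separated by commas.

P2

For Row, Z strictly dominates Y on the remaining columns (P1: 5>-8, P2: -5>-6, P3: 7>6); eliminate Y.
Column P1 is eliminated: P2 beats it against every remaining row (W: 8>2, X: 7>-5, Z: 3>-9).
Column's strategy P3 is strictly dominated by P2 (W: 8>-8, X: 7>-2, Z: 3>2) and is removed.
Row Z is eliminated: W beats it against every remaining column (P2: -3>-5).
Among the remaining strategies, none is strictly dominated by another pure strategy of the same player, so the elimination stops.
Surviving strategies — Row: {W, X}; Column: {P2}.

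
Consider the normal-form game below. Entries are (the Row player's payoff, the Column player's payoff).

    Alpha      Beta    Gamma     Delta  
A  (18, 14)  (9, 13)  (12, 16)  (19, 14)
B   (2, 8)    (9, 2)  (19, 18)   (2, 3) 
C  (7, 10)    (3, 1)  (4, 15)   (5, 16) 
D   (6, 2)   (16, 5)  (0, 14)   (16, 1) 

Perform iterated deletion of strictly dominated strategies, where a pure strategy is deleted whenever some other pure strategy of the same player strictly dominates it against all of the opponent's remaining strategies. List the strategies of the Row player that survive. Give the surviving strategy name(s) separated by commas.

The Row player's strategy C is strictly dominated by A (Alpha: 18>7, Beta: 9>3, Gamma: 12>4, Delta: 19>5) and is removed.
Column Alpha is eliminated: Gamma beats it against every remaining row (A: 16>14, B: 18>8, D: 14>2).
The Column player's strategy Beta is strictly dominated by Gamma (A: 16>13, B: 18>2, D: 14>5) and is removed.
The Row player's strategy D is strictly dominated by A (Gamma: 12>0, Delta: 19>16) and is removed.
Column Delta is eliminated: Gamma beats it against every remaining row (A: 16>14, B: 18>3).
For the Row player, B strictly dominates A on the remaining columns (Gamma: 19>12); eliminate A.
Among the remaining strategies, none is strictly dominated by another pure strategy of the same player, so the elimination stops.
Surviving strategies — the Row player: {B}; the Column player: {Gamma}.

B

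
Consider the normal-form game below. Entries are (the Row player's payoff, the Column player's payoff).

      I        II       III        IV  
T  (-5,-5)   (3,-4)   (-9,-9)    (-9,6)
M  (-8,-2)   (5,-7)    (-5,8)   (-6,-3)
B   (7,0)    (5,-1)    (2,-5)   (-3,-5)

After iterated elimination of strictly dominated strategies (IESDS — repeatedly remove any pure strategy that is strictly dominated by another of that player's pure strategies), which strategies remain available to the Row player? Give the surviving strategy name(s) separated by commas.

The Row player's strategy T is strictly dominated by B (I: 7>-5, II: 5>3, III: 2>-9, IV: -3>-9) and is removed.
For the Column player, I strictly dominates II on the remaining rows (M: -2>-7, B: 0>-1); eliminate II.
The Row player's strategy M is strictly dominated by B (I: 7>-8, III: 2>-5, IV: -3>-6) and is removed.
Column III is eliminated: I beats it against every remaining row (B: 0>-5).
Column IV is eliminated: I beats it against every remaining row (B: 0>-5).
Among the remaining strategies, none is strictly dominated by another pure strategy of the same player, so the elimination stops.
Surviving strategies — the Row player: {B}; the Column player: {I}.

B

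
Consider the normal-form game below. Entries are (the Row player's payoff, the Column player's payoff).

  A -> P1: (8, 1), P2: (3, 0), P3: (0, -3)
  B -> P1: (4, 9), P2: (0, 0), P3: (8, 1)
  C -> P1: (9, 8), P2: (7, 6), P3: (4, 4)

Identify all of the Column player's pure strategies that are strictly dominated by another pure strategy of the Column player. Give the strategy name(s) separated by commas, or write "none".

P2, P3

Nothing dominates P1: P2 at A (1>0); P3 at A (1>-3).
P2 is strictly dominated by P1 (A: 1>0, B: 9>0, C: 8>6).
P3: dominated, since P1 does at least as well everywhere (A: 1>-3, B: 9>1, C: 8>4).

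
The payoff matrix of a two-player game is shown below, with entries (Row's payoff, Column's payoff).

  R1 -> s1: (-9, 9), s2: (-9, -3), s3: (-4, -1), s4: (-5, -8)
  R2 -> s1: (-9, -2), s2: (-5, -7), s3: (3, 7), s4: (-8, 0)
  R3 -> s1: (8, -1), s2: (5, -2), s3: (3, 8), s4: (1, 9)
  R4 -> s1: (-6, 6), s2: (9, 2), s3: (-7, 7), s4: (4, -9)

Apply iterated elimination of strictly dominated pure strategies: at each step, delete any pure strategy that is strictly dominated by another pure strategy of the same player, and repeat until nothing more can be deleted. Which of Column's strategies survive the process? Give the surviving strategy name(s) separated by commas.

Row's strategy R1 is strictly dominated by R3 (s1: 8>-9, s2: 5>-9, s3: 3>-4, s4: 1>-5) and is removed.
Column s1 is eliminated: s3 beats it against every remaining row (R2: 7>-2, R3: 8>-1, R4: 7>6).
Column's strategy s2 is strictly dominated by s3 (R2: 7>-7, R3: 8>-2, R4: 7>2) and is removed.
Among the remaining strategies, none is strictly dominated by another pure strategy of the same player, so the elimination stops.
Surviving strategies — Row: {R2, R3, R4}; Column: {s3, s4}.

s3, s4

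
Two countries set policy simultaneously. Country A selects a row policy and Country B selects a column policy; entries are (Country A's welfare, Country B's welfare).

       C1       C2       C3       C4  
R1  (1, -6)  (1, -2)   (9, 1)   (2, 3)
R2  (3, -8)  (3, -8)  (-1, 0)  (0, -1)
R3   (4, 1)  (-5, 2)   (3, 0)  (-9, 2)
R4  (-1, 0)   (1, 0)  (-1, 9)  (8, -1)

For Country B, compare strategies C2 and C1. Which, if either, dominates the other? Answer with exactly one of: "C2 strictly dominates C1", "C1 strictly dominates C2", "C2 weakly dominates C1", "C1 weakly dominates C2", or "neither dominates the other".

Compare C2 to C1 across each opponent action: R1: -2>-6, R2: -8=-8, R3: 2>1, R4: 0=0.
C2 is at least as good everywhere and strictly better somewhere (tied only at R2, R4), so C2 weakly but not strictly dominates C1.

C2 weakly dominates C1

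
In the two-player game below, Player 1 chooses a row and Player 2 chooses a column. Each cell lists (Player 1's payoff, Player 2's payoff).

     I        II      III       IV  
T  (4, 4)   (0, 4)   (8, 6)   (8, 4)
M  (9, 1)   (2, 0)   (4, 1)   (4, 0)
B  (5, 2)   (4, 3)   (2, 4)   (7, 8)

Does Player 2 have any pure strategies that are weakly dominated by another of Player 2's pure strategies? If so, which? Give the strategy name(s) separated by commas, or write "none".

I is weakly dominated by III (T: 6>4, M: 1=1, B: 4>2).
III weakly dominates II — T: 6>4, M: 1>0, B: 4>3.
Nothing dominates III: I at T (6>4); II at T (6>4); IV at T (6>4).
IV is not dominated — it holds its own against I at B (8>2); II at B (8>3); III at B (8>4).

I, II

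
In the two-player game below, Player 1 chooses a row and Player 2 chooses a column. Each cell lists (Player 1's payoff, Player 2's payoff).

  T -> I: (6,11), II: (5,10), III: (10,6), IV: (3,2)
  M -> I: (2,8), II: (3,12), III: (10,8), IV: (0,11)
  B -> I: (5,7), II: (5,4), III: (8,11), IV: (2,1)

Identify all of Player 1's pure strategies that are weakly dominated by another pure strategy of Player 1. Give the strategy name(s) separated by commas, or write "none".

M, B

Nothing dominates T: M at I (6>2); B at I (6>5).
T weakly dominates M — I: 6>2, II: 5>3, III: 10=10, IV: 3>0.
B is weakly dominated by T (I: 6>5, II: 5=5, III: 10>8, IV: 3>2).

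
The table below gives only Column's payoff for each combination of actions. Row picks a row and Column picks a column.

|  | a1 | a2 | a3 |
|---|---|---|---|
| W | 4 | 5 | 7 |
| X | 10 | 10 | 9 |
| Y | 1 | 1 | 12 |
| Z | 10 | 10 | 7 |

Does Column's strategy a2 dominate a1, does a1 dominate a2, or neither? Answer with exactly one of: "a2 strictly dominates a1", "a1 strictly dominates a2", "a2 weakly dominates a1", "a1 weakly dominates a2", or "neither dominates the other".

a2 weakly dominates a1

a2's payoffs vs a1's, by Row's action — W: 5>4, X: 10=10, Y: 1=1, Z: 10=10.
a2 is at least as good everywhere and strictly better somewhere (tied only at X, Y, Z), so a2 weakly but not strictly dominates a1.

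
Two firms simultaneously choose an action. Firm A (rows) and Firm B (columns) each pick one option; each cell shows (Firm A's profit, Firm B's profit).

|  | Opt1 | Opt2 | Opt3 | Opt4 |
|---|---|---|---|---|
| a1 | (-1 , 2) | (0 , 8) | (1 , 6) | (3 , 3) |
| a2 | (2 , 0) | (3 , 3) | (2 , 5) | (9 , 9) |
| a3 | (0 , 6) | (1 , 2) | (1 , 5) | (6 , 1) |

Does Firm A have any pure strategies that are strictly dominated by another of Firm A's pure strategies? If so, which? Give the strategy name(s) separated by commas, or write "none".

a2 strictly dominates a1 — Opt1: 2>-1, Opt2: 3>0, Opt3: 2>1, Opt4: 9>3.
Nothing dominates a2: a1 at Opt1 (2>-1); a3 at Opt1 (2>0).
a2 strictly dominates a3 — Opt1: 2>0, Opt2: 3>1, Opt3: 2>1, Opt4: 9>6.

a1, a3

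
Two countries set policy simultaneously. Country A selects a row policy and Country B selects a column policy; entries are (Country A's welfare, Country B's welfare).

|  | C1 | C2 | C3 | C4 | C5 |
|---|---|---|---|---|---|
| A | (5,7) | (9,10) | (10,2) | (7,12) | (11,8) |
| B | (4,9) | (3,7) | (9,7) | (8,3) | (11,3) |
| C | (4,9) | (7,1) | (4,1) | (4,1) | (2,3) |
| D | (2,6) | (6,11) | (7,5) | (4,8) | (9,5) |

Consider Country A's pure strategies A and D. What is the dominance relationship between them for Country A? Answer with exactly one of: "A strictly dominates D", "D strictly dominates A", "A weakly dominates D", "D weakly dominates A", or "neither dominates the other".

Compare A to D across each opponent action: C1: 5>2, C2: 9>6, C3: 10>7, C4: 7>4, C5: 11>9.
Every comparison favours A, so A strictly dominates D.

A strictly dominates D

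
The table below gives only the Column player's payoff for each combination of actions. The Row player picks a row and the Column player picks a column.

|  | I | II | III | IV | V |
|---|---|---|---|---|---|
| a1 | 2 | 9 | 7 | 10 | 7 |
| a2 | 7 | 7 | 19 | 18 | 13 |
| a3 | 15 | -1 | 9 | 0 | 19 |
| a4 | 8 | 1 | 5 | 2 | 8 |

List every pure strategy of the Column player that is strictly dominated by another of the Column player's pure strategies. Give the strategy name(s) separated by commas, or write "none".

I: no other strategy beats it everywhere (II at a2 (7=7); III at a3 (15>9); IV at a3 (15>0); V at a4 (8=8)).
II is strictly dominated by IV (a1: 10>9, a2: 18>7, a3: 0>-1, a4: 2>1).
Nothing dominates III: I at a1 (7>2); II at a2 (19>7); IV at a2 (19>18); V at a1 (7=7).
Nothing dominates IV: I at a1 (10>2); II at a1 (10>9); III at a1 (10>7); V at a1 (10>7).
V is not dominated — it holds its own against I at a1 (7>2); II at a2 (13>7); III at a1 (7=7); IV at a3 (19>0).

II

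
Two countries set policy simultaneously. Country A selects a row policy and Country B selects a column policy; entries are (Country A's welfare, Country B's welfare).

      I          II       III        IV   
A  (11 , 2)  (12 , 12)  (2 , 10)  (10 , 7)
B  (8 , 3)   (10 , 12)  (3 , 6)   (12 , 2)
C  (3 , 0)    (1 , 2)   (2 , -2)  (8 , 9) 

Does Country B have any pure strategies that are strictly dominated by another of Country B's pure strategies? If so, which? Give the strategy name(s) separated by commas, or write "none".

I, III

I is strictly dominated by II (A: 12>2, B: 12>3, C: 2>0).
Nothing dominates II: I at A (12>2); III at A (12>10); IV at A (12>7).
II strictly dominates III — A: 12>10, B: 12>6, C: 2>-2.
IV: no other strategy beats it everywhere (I at A (7>2); II at C (9>2); III at C (9>-2)).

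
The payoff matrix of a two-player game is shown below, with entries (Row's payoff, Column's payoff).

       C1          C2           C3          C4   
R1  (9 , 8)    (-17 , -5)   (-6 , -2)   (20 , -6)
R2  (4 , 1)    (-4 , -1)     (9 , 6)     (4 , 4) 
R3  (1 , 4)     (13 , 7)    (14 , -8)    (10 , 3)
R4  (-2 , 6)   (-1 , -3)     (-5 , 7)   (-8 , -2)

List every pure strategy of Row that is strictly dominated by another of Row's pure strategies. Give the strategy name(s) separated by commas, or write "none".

R1: no other strategy beats it everywhere (R2 at C1 (9>4); R3 at C1 (9>1); R4 at C1 (9>-2)).
Nothing dominates R2: R1 at C2 (-4>-17); R3 at C1 (4>1); R4 at C1 (4>-2).
R3 is not dominated — it holds its own against R1 at C2 (13>-17); R2 at C2 (13>-4); R4 at C1 (1>-2).
R3 strictly dominates R4 — C1: 1>-2, C2: 13>-1, C3: 14>-5, C4: 10>-8.

R4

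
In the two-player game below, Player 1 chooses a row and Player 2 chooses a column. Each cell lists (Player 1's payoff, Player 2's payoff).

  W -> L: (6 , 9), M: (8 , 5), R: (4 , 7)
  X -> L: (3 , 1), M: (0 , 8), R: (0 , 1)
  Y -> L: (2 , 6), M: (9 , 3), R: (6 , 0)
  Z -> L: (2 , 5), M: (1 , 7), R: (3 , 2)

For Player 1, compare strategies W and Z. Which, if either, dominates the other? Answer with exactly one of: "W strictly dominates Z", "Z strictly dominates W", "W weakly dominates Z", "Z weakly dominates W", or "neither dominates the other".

W's payoffs vs Z's, by Player 2's action — L: 6>2, M: 8>1, R: 4>3.
W gives a strictly higher payoff against each choice by Player 2, so W strictly dominates Z.

W strictly dominates Z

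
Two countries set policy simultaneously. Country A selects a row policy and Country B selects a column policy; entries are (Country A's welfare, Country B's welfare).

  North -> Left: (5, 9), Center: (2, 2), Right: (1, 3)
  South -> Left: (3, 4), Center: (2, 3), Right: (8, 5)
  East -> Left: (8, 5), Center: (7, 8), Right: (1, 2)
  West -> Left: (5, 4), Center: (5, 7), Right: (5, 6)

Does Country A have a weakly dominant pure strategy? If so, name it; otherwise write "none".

none

North fails to dominate South at Right (1<8).
South fails to dominate North at Left (3<5).
East fails to dominate South at Right (1<8).
West fails to dominate South at Right (5<8).
No single strategy dominates all the others.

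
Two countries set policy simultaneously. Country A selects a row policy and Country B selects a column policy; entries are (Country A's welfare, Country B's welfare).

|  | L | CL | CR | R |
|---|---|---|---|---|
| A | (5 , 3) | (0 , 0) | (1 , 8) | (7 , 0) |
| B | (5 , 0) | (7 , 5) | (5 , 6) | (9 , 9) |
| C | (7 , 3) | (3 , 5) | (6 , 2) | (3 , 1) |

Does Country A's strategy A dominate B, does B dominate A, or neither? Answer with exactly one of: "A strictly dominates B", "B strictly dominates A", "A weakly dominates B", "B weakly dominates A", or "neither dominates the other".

B weakly dominates A

Compare A to B across every action of Country B: L: 5=5, CL: 0<7, CR: 1<5, R: 7<9.
B is at least as good everywhere and strictly better somewhere (tied at L), so B weakly dominates A.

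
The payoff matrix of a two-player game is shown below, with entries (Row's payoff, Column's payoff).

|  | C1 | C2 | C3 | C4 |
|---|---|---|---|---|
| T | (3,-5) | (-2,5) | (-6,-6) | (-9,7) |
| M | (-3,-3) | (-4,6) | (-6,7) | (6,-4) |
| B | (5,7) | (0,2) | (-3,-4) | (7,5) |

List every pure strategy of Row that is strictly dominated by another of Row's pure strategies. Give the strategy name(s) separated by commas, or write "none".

T is strictly dominated by B (C1: 5>3, C2: 0>-2, C3: -3>-6, C4: 7>-9).
M: dominated, since B does at least as well everywhere (C1: 5>-3, C2: 0>-4, C3: -3>-6, C4: 7>6).
B is not dominated — it holds its own against T at C1 (5>3); M at C1 (5>-3).

T, M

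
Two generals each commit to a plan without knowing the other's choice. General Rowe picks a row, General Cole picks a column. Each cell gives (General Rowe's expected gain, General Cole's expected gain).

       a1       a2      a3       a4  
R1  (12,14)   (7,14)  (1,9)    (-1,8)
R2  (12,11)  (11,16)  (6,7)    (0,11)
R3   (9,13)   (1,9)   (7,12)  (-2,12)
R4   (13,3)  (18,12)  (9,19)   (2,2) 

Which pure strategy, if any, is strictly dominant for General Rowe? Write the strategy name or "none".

R4

R4 vs R1: a1: 13>12, a2: 18>7, a3: 9>1, a4: 2>-1.
R4 vs R2: a1: 13>12, a2: 18>11, a3: 9>6, a4: 2>0.
R4 vs R3: a1: 13>9, a2: 18>1, a3: 9>7, a4: 2>-2.
R4 strictly beats every other strategy against every opponent action, so it is strictly dominant.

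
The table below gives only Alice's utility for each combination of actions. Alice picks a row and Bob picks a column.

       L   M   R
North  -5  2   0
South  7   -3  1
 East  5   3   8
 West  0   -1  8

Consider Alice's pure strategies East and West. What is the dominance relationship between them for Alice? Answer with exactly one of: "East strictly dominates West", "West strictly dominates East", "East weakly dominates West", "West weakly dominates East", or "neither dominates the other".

Compare East to West across every action of Bob: L: 5>0, M: 3>-1, R: 8=8.
East is at least as good everywhere and strictly better somewhere (tied only at R), so East weakly but not strictly dominates West.

East weakly dominates West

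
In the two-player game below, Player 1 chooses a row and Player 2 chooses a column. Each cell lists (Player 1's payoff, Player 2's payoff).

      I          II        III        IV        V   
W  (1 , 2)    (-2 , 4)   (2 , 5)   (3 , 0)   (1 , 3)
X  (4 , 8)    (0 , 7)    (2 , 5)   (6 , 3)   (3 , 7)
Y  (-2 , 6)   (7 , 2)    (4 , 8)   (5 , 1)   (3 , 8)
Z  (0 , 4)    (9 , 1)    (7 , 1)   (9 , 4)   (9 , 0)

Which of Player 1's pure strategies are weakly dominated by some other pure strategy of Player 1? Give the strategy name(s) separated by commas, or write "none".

W, Y

W: dominated, since X does at least as well everywhere (I: 4>1, II: 0>-2, III: 2=2, IV: 6>3, V: 3>1).
Nothing dominates X: W at I (4>1); Y at I (4>-2); Z at I (4>0).
Y: dominated, since Z does at least as well everywhere (I: 0>-2, II: 9>7, III: 7>4, IV: 9>5, V: 9>3).
Nothing dominates Z: W at II (9>-2); X at II (9>0); Y at I (0>-2).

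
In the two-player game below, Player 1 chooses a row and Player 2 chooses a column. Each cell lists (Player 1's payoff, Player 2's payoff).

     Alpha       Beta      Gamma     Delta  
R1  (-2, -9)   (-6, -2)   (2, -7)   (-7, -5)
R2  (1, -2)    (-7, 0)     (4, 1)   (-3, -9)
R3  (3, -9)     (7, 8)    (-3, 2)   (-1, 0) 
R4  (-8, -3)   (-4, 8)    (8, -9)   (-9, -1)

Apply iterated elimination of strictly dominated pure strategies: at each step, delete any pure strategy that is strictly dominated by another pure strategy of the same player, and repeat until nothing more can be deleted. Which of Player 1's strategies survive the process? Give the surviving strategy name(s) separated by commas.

R3

For Player 2, Beta strictly dominates Alpha on the remaining rows (R1: -2>-9, R2: 0>-2, R3: 8>-9, R4: 8>-3); eliminate Alpha.
For Player 2, Beta strictly dominates Delta on the remaining rows (R1: -2>-5, R2: 0>-9, R3: 8>0, R4: 8>-1); eliminate Delta.
Row R1 is eliminated: R4 beats it against every remaining column (Beta: -4>-6, Gamma: 8>2).
For Player 1, R4 strictly dominates R2 on the remaining columns (Beta: -4>-7, Gamma: 8>4); eliminate R2.
Column Gamma is eliminated: Beta beats it against every remaining row (R3: 8>2, R4: 8>-9).
For Player 1, R3 strictly dominates R4 on the remaining columns (Beta: 7>-4); eliminate R4.
Among the remaining strategies, none is strictly dominated by another pure strategy of the same player, so the elimination stops.
Surviving strategies — Player 1: {R3}; Player 2: {Beta}.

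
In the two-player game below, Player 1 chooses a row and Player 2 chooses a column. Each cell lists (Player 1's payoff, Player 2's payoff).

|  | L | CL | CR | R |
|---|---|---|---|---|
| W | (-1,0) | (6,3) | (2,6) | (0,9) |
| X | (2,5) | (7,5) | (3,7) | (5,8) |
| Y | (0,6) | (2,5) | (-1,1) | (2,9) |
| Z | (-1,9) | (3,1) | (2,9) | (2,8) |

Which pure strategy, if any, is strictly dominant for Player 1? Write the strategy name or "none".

X

X vs W: L: 2>-1, CL: 7>6, CR: 3>2, R: 5>0.
X vs Y: L: 2>0, CL: 7>2, CR: 3>-1, R: 5>2.
X vs Z: L: 2>-1, CL: 7>3, CR: 3>2, R: 5>2.
X strictly beats every other strategy against every opponent action, so it is strictly dominant.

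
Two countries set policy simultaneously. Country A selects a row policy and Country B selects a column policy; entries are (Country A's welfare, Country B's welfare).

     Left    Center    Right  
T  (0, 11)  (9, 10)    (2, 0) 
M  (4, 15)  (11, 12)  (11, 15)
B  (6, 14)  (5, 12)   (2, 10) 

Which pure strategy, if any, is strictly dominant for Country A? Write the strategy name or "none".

T fails to dominate M at Left (0<4).
M fails to dominate B at Left (4<6).
B fails to dominate T at Center (5<9).
No single strategy dominates all the others.

none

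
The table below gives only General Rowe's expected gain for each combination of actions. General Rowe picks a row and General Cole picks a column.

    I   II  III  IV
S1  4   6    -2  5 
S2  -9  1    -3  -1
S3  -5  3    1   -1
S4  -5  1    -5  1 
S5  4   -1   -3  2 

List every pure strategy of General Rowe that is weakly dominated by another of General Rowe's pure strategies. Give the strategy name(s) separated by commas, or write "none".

S1 is not dominated — it holds its own against S2 at I (4>-9); S3 at I (4>-5); S4 at I (4>-5); S5 at II (6>-1).
S2 is weakly dominated by S1 (I: 4>-9, II: 6>1, III: -2>-3, IV: 5>-1).
S3: no other strategy beats it everywhere (S1 at III (1>-2); S2 at I (-5>-9); S4 at II (3>1); S5 at II (3>-1)).
S4: dominated, since S1 does at least as well everywhere (I: 4>-5, II: 6>1, III: -2>-5, IV: 5>1).
S5: dominated, since S1 does at least as well everywhere (I: 4=4, II: 6>-1, III: -2>-3, IV: 5>2).

S2, S4, S5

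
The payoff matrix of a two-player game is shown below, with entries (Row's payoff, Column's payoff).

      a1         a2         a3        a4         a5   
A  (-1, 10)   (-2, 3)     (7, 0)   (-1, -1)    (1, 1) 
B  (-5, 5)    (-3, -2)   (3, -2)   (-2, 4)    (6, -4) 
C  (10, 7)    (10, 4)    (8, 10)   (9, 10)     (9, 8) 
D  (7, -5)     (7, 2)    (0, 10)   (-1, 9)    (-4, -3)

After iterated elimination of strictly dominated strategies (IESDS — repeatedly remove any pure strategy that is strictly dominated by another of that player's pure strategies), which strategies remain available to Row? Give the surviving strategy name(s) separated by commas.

Row A is eliminated: C beats it against every remaining column (a1: 10>-1, a2: 10>-2, a3: 8>7, a4: 9>-1, a5: 9>1).
Row's strategy B is strictly dominated by C (a1: 10>-5, a2: 10>-3, a3: 8>3, a4: 9>-2, a5: 9>6) and is removed.
Row D is eliminated: C beats it against every remaining column (a1: 10>7, a2: 10>7, a3: 8>0, a4: 9>-1, a5: 9>-4).
Column a1 is eliminated: a3 beats it against every remaining row (C: 10>7).
Column a2 is eliminated: a3 beats it against every remaining row (C: 10>4).
For Column, a3 strictly dominates a5 on the remaining rows (C: 10>8); eliminate a5.
Among the remaining strategies, none is strictly dominated by another pure strategy of the same player, so the elimination stops.
Surviving strategies — Row: {C}; Column: {a3, a4}.

C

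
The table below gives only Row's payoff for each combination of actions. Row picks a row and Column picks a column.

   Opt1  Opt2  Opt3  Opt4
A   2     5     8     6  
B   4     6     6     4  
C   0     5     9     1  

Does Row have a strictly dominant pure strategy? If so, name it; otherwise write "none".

none

A fails to dominate B at Opt1 (2<4).
B fails to dominate A at Opt3 (6<8).
C fails to dominate A at Opt1 (0<2).
No single strategy dominates all the others.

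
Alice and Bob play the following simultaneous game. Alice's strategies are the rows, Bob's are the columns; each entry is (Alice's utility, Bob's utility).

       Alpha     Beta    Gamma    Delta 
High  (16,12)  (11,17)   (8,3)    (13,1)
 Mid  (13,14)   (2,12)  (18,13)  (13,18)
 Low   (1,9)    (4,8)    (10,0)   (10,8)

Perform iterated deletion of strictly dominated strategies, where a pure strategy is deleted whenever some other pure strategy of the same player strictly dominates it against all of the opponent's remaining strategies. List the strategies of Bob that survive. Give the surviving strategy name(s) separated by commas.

Alpha, Beta, Delta

For Bob, Alpha strictly dominates Gamma on the remaining rows (High: 12>3, Mid: 14>13, Low: 9>0); eliminate Gamma.
For Alice, High strictly dominates Low on the remaining columns (Alpha: 16>1, Beta: 11>4, Delta: 13>10); eliminate Low.
Among the remaining strategies, none is strictly dominated by another pure strategy of the same player, so the elimination stops.
Surviving strategies — Alice: {High, Mid}; Bob: {Alpha, Beta, Delta}.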